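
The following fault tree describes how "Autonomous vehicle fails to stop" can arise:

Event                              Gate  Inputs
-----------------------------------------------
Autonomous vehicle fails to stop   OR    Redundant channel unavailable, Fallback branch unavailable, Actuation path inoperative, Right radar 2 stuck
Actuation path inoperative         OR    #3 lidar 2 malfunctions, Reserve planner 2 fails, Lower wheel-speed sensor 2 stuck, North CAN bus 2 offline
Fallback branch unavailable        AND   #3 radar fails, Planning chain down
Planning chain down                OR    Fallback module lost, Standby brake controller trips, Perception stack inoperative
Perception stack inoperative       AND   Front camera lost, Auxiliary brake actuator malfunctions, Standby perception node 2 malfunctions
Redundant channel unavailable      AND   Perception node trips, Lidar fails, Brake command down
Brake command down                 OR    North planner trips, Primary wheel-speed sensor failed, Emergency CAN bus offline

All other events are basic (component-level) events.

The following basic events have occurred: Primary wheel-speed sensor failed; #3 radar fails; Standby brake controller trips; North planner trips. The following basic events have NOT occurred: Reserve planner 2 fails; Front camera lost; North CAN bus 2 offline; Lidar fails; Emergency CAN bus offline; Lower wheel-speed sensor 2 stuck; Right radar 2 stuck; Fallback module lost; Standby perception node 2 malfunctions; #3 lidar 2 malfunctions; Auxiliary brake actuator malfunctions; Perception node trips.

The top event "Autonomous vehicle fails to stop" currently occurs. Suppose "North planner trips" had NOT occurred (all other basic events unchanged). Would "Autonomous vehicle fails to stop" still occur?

Counterfactual: set "North planner trips" to not occurred.
Brake command down [OR]: North planner trips=not, Primary wheel-speed sensor failed=occurs, Emergency CAN bus offline=not → at least one input occurs → occurs.
Redundant channel unavailable [AND]: Perception node trips=not, Lidar fails=not, Brake command down=occurs → not all inputs occur → does not occur.
Perception stack inoperative [AND]: Front camera lost=not, Auxiliary brake actuator malfunctions=not, Standby perception node 2 malfunctions=not → not all inputs occur → does not occur.
Planning chain down [OR]: Fallback module lost=not, Standby brake controller trips=occurs, Perception stack inoperative=not → at least one input occurs → occurs.
Fallback branch unavailable [AND]: #3 radar fails=occurs, Planning chain down=occurs → all inputs occur → occurs.
Actuation path inoperative [OR]: #3 lidar 2 malfunctions=not, Reserve planner 2 fails=not, Lower wheel-speed sensor 2 stuck=not, North CAN bus 2 offline=not → no input occurs → does not occur.
Autonomous vehicle fails to stop [OR]: Redundant channel unavailable=not, Fallback branch unavailable=occurs, Actuation path inoperative=not, Right radar 2 stuck=not → at least one input occurs → occurs.

Yes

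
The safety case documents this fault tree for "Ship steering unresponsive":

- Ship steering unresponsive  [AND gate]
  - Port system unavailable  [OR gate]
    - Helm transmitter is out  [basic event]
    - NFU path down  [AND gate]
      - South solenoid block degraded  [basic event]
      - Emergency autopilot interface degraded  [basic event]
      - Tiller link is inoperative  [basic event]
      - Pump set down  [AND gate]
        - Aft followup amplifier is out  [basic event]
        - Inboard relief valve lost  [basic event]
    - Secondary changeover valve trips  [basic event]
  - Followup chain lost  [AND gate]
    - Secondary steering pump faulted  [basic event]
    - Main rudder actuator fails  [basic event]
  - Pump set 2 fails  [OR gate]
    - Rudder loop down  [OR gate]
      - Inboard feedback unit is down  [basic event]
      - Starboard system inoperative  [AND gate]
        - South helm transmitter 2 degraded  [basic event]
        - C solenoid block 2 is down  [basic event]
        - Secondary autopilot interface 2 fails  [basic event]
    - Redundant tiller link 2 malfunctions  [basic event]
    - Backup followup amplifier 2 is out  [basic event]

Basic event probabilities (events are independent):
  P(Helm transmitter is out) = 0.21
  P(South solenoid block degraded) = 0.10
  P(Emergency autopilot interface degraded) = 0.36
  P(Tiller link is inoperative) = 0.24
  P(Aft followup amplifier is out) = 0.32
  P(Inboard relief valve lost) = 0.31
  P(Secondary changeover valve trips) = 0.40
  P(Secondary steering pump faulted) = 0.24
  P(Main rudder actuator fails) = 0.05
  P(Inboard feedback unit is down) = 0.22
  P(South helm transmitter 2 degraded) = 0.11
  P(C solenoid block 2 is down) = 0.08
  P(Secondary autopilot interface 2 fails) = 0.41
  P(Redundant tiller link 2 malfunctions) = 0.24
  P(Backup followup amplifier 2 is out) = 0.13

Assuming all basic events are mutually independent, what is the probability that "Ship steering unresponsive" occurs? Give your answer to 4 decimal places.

P(Pump set down) [AND] = 0.32 × 0.31 = 0.099200
P(NFU path down) [AND] = 0.10 × 0.36 × 0.24 × 0.099200 = 0.000857
P(Port system unavailable) [OR] = 1 − (1−0.21) × (1−0.000857) × (1−0.40) = 0.526406
P(Followup chain lost) [AND] = 0.24 × 0.05 = 0.012000
P(Starboard system inoperative) [AND] = 0.11 × 0.08 × 0.41 = 0.003608
P(Rudder loop down) [OR] = 1 − (1−0.22) × (1−0.003608) = 0.222814
P(Pump set 2 fails) [OR] = 1 − (1−0.222814) × (1−0.24) × (1−0.13) = 0.486125
P(Ship steering unresponsive) [AND] = 0.526406 × 0.012000 × 0.486125 = 0.003071
Rounded to 4 decimal places: P(Ship steering unresponsive) ≈ 0.0031.

0.0031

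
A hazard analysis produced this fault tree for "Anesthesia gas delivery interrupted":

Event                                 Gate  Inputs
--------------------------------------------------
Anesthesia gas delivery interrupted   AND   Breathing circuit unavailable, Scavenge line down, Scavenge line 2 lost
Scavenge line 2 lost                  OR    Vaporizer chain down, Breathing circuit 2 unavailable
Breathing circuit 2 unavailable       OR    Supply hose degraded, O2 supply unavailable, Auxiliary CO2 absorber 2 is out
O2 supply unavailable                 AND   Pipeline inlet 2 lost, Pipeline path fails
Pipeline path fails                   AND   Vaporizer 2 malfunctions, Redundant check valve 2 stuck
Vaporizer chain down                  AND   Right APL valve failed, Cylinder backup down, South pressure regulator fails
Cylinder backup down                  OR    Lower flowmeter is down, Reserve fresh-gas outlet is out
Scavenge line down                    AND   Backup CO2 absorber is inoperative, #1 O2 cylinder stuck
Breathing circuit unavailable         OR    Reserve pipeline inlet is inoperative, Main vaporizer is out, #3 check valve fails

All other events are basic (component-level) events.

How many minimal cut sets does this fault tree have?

Breathing circuit unavailable [OR]: union of children's cut sets → 3 cut set(s).
Scavenge line down [AND]: one cut set from each child combined → 1 × 1 = 1 cut set(s).
Cylinder backup down [OR]: union of children's cut sets → 2 cut set(s).
Vaporizer chain down [AND]: one cut set from each child combined → 1 × 2 × 1 = 2 cut set(s).
Pipeline path fails [AND]: one cut set from each child combined → 1 × 1 = 1 cut set(s).
O2 supply unavailable [AND]: one cut set from each child combined → 1 × 1 = 1 cut set(s).
Breathing circuit 2 unavailable [OR]: union of children's cut sets → 3 cut set(s).
Scavenge line 2 lost [OR]: union of children's cut sets → 5 cut set(s).
Anesthesia gas delivery interrupted [AND]: one cut set from each child combined → 3 × 1 × 5 = 15 cut set(s).

15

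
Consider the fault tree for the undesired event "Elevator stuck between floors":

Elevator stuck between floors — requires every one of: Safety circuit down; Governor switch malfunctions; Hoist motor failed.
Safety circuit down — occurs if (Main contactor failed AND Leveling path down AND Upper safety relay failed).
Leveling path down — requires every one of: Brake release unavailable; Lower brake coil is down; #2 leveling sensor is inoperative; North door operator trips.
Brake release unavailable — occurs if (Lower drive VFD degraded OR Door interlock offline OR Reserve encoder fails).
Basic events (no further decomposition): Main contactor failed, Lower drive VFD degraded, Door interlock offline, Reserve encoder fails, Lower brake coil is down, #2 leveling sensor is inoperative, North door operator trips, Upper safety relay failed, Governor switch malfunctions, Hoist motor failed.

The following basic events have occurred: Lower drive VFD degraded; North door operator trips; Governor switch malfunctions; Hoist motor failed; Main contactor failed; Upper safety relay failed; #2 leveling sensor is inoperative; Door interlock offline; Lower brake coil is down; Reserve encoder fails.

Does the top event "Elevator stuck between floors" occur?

Brake release unavailable [OR]: Lower drive VFD degraded=occurs, Door interlock offline=occurs, Reserve encoder fails=occurs → at least one input occurs → occurs.
Leveling path down [AND]: Brake release unavailable=occurs, Lower brake coil is down=occurs, #2 leveling sensor is inoperative=occurs, North door operator trips=occurs → all inputs occur → occurs.
Safety circuit down [AND]: Main contactor failed=occurs, Leveling path down=occurs, Upper safety relay failed=occurs → all inputs occur → occurs.
Elevator stuck between floors [AND]: Safety circuit down=occurs, Governor switch malfunctions=occurs, Hoist motor failed=occurs → all inputs occur → occurs.

Yes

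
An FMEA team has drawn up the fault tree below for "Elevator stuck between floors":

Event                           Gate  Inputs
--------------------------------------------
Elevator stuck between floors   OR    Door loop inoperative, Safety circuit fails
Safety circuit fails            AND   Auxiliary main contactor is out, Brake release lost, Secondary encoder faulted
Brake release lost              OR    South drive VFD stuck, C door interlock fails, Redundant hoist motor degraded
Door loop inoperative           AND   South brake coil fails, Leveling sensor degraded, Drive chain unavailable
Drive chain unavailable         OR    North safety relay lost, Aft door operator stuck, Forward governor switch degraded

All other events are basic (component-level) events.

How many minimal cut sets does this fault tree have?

Drive chain unavailable [OR]: union of children's cut sets → 3 cut set(s).
Door loop inoperative [AND]: one cut set from each child combined → 1 × 1 × 3 = 3 cut set(s).
Brake release lost [OR]: union of children's cut sets → 3 cut set(s).
Safety circuit fails [AND]: one cut set from each child combined → 1 × 3 × 1 = 3 cut set(s).
Elevator stuck between floors [OR]: union of children's cut sets → 6 cut set(s).
Minimal cut sets: {Leveling sensor degraded, North safety relay lost, South brake coil fails}; {Aft door operator stuck, Leveling sensor degraded, South brake coil fails}; {Forward governor switch degraded, Leveling sensor degraded, South brake coil fails}; {Auxiliary main contactor is out, Secondary encoder faulted, South drive VFD stuck}; {Auxiliary main contactor is out, C door interlock fails, Secondary encoder faulted}; {Auxiliary main contactor is out, Redundant hoist motor degraded, Secondary encoder faulted}.

6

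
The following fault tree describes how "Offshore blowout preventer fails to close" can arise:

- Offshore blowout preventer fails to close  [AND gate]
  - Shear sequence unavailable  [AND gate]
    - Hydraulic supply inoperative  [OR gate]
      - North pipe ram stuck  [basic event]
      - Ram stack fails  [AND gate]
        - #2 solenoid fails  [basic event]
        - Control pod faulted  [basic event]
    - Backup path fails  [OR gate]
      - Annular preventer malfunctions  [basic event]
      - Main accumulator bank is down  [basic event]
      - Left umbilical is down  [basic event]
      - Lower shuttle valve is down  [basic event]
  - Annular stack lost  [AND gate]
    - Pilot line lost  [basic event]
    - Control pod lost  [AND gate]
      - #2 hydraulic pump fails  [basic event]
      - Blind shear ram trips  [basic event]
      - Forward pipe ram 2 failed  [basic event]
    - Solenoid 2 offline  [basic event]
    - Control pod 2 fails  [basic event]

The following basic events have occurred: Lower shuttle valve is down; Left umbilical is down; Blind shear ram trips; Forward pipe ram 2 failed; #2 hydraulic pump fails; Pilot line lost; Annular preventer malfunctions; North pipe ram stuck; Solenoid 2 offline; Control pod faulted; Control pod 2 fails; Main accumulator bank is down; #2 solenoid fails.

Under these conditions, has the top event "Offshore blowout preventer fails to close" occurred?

Ram stack fails [AND]: #2 solenoid fails=occurs, Control pod faulted=occurs → all inputs occur → occurs.
Hydraulic supply inoperative [OR]: North pipe ram stuck=occurs, Ram stack fails=occurs → at least one input occurs → occurs.
Backup path fails [OR]: Annular preventer malfunctions=occurs, Main accumulator bank is down=occurs, Left umbilical is down=occurs, Lower shuttle valve is down=occurs → at least one input occurs → occurs.
Shear sequence unavailable [AND]: Hydraulic supply inoperative=occurs, Backup path fails=occurs → all inputs occur → occurs.
Control pod lost [AND]: #2 hydraulic pump fails=occurs, Blind shear ram trips=occurs, Forward pipe ram 2 failed=occurs → all inputs occur → occurs.
Annular stack lost [AND]: Pilot line lost=occurs, Control pod lost=occurs, Solenoid 2 offline=occurs, Control pod 2 fails=occurs → all inputs occur → occurs.
Offshore blowout preventer fails to close [AND]: Shear sequence unavailable=occurs, Annular stack lost=occurs → all inputs occur → occurs.

Yes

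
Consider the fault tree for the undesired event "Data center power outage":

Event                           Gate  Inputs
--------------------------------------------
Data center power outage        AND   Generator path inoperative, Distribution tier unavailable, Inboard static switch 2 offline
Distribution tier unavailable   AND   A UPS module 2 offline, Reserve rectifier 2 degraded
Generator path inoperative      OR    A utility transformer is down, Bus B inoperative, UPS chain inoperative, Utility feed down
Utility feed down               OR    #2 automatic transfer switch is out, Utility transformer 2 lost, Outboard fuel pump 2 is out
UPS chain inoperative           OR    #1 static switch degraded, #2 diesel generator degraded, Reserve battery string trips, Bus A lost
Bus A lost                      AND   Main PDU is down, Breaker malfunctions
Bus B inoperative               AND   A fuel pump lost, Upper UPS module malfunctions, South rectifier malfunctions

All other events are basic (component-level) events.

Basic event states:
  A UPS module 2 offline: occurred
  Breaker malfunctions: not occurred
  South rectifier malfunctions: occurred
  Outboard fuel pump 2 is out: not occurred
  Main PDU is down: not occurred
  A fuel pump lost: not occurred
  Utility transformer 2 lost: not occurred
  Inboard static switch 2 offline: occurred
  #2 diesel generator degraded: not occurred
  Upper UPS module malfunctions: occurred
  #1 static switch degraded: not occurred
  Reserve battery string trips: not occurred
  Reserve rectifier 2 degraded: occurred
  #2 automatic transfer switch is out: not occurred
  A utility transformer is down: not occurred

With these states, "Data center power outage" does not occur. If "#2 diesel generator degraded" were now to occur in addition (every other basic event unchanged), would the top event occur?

Yes

Counterfactual: set "#2 diesel generator degraded" to occurred.
Bus B inoperative [AND]: A fuel pump lost=not, Upper UPS module malfunctions=occurs, South rectifier malfunctions=occurs → not all inputs occur → does not occur.
Bus A lost [AND]: Main PDU is down=not, Breaker malfunctions=not → not all inputs occur → does not occur.
UPS chain inoperative [OR]: #1 static switch degraded=not, #2 diesel generator degraded=occurs, Reserve battery string trips=not, Bus A lost=not → at least one input occurs → occurs.
Utility feed down [OR]: #2 automatic transfer switch is out=not, Utility transformer 2 lost=not, Outboard fuel pump 2 is out=not → no input occurs → does not occur.
Generator path inoperative [OR]: A utility transformer is down=not, Bus B inoperative=not, UPS chain inoperative=occurs, Utility feed down=not → at least one input occurs → occurs.
Distribution tier unavailable [AND]: A UPS module 2 offline=occurs, Reserve rectifier 2 degraded=occurs → all inputs occur → occurs.
Data center power outage [AND]: Generator path inoperative=occurs, Distribution tier unavailable=occurs, Inboard static switch 2 offline=occurs → all inputs occur → occurs.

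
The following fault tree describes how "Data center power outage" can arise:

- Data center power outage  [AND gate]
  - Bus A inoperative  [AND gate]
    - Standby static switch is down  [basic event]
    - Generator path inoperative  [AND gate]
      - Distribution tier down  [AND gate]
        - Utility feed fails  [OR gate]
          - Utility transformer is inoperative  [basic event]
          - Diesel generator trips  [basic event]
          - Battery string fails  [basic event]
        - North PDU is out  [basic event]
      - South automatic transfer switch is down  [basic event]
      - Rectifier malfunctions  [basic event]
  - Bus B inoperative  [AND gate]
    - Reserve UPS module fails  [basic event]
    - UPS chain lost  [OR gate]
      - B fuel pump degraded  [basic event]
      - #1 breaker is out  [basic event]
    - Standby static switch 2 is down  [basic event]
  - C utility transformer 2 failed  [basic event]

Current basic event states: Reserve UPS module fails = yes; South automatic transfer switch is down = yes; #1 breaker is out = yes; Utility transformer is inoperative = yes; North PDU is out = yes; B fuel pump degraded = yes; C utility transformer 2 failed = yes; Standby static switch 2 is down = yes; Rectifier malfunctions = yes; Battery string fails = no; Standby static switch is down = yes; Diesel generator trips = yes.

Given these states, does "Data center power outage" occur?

Yes

Utility feed fails [OR]: Utility transformer is inoperative=occurs, Diesel generator trips=occurs, Battery string fails=not → at least one input occurs → occurs.
Distribution tier down [AND]: Utility feed fails=occurs, North PDU is out=occurs → all inputs occur → occurs.
Generator path inoperative [AND]: Distribution tier down=occurs, South automatic transfer switch is down=occurs, Rectifier malfunctions=occurs → all inputs occur → occurs.
Bus A inoperative [AND]: Standby static switch is down=occurs, Generator path inoperative=occurs → all inputs occur → occurs.
UPS chain lost [OR]: B fuel pump degraded=occurs, #1 breaker is out=occurs → at least one input occurs → occurs.
Bus B inoperative [AND]: Reserve UPS module fails=occurs, UPS chain lost=occurs, Standby static switch 2 is down=occurs → all inputs occur → occurs.
Data center power outage [AND]: Bus A inoperative=occurs, Bus B inoperative=occurs, C utility transformer 2 failed=occurs → all inputs occur → occurs.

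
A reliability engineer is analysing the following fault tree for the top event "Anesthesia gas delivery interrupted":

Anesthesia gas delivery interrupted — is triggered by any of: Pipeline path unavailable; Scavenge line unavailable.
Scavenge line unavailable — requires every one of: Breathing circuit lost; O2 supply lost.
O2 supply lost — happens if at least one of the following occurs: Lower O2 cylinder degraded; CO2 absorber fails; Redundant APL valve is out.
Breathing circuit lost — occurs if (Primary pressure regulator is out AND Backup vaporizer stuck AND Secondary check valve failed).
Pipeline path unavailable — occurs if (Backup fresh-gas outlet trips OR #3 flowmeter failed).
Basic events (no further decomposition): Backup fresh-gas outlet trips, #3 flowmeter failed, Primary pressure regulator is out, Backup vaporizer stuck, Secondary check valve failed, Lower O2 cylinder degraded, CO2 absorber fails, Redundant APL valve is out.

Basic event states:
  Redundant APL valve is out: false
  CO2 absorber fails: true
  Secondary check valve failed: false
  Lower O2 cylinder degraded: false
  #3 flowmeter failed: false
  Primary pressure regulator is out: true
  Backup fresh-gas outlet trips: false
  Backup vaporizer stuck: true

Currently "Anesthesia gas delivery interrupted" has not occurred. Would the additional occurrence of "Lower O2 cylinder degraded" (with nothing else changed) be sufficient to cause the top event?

No

Counterfactual: set "Lower O2 cylinder degraded" to occurred.
Pipeline path unavailable [OR]: Backup fresh-gas outlet trips=not, #3 flowmeter failed=not → no input occurs → does not occur.
Breathing circuit lost [AND]: Primary pressure regulator is out=occurs, Backup vaporizer stuck=occurs, Secondary check valve failed=not → not all inputs occur → does not occur.
O2 supply lost [OR]: Lower O2 cylinder degraded=occurs, CO2 absorber fails=occurs, Redundant APL valve is out=not → at least one input occurs → occurs.
Scavenge line unavailable [AND]: Breathing circuit lost=not, O2 supply lost=occurs → not all inputs occur → does not occur.
Anesthesia gas delivery interrupted [OR]: Pipeline path unavailable=not, Scavenge line unavailable=not → no input occurs → does not occur.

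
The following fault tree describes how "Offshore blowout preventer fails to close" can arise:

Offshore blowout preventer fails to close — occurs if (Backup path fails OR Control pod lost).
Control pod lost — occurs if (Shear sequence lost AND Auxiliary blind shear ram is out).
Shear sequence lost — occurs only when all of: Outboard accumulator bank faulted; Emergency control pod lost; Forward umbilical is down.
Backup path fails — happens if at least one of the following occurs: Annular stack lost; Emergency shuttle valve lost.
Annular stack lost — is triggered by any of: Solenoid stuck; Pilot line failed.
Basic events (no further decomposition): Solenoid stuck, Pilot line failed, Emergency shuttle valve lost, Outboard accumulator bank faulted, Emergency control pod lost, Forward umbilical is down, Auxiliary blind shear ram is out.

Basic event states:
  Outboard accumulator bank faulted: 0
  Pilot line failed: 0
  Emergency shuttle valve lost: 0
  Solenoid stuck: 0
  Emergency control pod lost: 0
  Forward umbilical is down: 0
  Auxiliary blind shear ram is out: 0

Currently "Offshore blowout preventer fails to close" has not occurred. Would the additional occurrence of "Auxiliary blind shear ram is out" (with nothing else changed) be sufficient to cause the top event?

No

Counterfactual: set "Auxiliary blind shear ram is out" to occurred.
Annular stack lost [OR]: Solenoid stuck=not, Pilot line failed=not → no input occurs → does not occur.
Backup path fails [OR]: Annular stack lost=not, Emergency shuttle valve lost=not → no input occurs → does not occur.
Shear sequence lost [AND]: Outboard accumulator bank faulted=not, Emergency control pod lost=not, Forward umbilical is down=not → not all inputs occur → does not occur.
Control pod lost [AND]: Shear sequence lost=not, Auxiliary blind shear ram is out=occurs → not all inputs occur → does not occur.
Offshore blowout preventer fails to close [OR]: Backup path fails=not, Control pod lost=not → no input occurs → does not occur.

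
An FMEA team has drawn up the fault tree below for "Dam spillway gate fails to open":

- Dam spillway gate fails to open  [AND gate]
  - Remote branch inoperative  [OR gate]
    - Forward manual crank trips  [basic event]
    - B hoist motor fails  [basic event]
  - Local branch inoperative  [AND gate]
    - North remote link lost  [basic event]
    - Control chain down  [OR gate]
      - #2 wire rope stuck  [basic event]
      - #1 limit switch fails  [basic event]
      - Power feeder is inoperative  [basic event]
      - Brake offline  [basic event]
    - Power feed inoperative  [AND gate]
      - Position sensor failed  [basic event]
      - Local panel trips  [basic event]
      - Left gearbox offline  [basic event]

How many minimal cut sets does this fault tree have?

Remote branch inoperative [OR]: union of children's cut sets → 2 cut set(s).
Control chain down [OR]: union of children's cut sets → 4 cut set(s).
Power feed inoperative [AND]: one cut set from each child combined → 1 × 1 × 1 = 1 cut set(s).
Local branch inoperative [AND]: one cut set from each child combined → 1 × 4 × 1 = 4 cut set(s).
Dam spillway gate fails to open [AND]: one cut set from each child combined → 2 × 4 = 8 cut set(s).
Minimal cut sets: {#2 wire rope stuck, Forward manual crank trips, Left gearbox offline, Local panel trips, North remote link lost, Position sensor failed}; {#1 limit switch fails, Forward manual crank trips, Left gearbox offline, Local panel trips, North remote link lost, Position sensor failed}; {Forward manual crank trips, Left gearbox offline, Local panel trips, North remote link lost, Position sensor failed, Power feeder is inoperative}; {Brake offline, Forward manual crank trips, Left gearbox offline, Local panel trips, North remote link lost, Position sensor failed}; {#2 wire rope stuck, B hoist motor fails, Left gearbox offline, Local panel trips, North remote link lost, Position sensor failed}; {#1 limit switch fails, B hoist motor fails, Left gearbox offline, Local panel trips, North remote link lost, Position sensor failed}; {B hoist motor fails, Left gearbox offline, Local panel trips, North remote link lost, Position sensor failed, Power feeder is inoperative}; {B hoist motor fails, Brake offline, Left gearbox offline, Local panel trips, North remote link lost, Position sensor failed}.

8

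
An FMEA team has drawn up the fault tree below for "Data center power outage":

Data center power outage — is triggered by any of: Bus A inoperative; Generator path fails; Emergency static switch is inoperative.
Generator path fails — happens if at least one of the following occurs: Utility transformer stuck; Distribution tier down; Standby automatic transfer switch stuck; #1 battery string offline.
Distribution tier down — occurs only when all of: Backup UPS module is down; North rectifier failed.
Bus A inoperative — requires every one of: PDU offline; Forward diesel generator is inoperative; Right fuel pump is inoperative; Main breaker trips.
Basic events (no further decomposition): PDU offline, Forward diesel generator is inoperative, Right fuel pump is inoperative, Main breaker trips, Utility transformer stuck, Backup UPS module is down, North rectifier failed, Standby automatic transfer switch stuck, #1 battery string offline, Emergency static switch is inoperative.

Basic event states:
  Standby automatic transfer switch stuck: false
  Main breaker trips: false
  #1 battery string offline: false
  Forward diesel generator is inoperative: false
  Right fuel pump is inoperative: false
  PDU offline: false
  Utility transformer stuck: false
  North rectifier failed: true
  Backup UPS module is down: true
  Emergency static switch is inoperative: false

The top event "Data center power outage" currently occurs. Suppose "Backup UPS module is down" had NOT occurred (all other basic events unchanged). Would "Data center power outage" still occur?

No

Counterfactual: set "Backup UPS module is down" to not occurred.
Bus A inoperative [AND]: PDU offline=not, Forward diesel generator is inoperative=not, Right fuel pump is inoperative=not, Main breaker trips=not → not all inputs occur → does not occur.
Distribution tier down [AND]: Backup UPS module is down=not, North rectifier failed=occurs → not all inputs occur → does not occur.
Generator path fails [OR]: Utility transformer stuck=not, Distribution tier down=not, Standby automatic transfer switch stuck=not, #1 battery string offline=not → no input occurs → does not occur.
Data center power outage [OR]: Bus A inoperative=not, Generator path fails=not, Emergency static switch is inoperative=not → no input occurs → does not occur.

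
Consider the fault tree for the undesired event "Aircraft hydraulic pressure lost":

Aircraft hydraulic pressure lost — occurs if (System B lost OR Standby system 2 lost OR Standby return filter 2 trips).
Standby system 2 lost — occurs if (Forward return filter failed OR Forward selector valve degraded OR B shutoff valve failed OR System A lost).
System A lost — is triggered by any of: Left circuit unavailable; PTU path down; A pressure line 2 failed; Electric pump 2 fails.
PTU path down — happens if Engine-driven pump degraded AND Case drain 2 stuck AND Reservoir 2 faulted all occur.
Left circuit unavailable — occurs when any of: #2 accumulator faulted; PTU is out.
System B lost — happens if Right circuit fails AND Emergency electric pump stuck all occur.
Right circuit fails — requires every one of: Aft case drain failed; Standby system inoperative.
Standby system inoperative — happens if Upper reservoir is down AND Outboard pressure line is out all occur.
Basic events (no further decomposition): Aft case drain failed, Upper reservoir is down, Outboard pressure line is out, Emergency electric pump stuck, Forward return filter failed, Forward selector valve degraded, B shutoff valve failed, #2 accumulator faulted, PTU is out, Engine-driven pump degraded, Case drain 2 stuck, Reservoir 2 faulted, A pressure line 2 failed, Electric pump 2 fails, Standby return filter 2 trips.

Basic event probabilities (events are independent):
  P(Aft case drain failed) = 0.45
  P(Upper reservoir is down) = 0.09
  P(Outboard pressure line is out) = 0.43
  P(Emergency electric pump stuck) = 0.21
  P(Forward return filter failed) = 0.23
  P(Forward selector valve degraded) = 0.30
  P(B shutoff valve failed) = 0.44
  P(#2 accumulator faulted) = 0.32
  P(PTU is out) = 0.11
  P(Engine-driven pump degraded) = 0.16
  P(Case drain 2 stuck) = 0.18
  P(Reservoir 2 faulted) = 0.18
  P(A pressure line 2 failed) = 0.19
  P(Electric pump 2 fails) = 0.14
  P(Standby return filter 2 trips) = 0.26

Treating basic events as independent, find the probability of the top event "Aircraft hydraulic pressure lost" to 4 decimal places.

P(Standby system inoperative) [AND] = 0.09 × 0.43 = 0.038700
P(Right circuit fails) [AND] = 0.45 × 0.038700 = 0.017415
P(System B lost) [AND] = 0.017415 × 0.21 = 0.003657
P(Left circuit unavailable) [OR] = 1 − (1−0.32) × (1−0.11) = 0.394800
P(PTU path down) [AND] = 0.16 × 0.18 × 0.18 = 0.005184
P(System A lost) [OR] = 1 − (1−0.394800) × (1−0.005184) × (1−0.19) × (1−0.14) = 0.580603
P(Standby system 2 lost) [OR] = 1 − (1−0.23) × (1−0.30) × (1−0.44) × (1−0.580603) = 0.873409
P(Aircraft hydraulic pressure lost) [OR] = 1 − (1−0.003657) × (1−0.873409) × (1−0.26) = 0.906665
Rounded to 4 decimal places: P(Aircraft hydraulic pressure lost) ≈ 0.9067.

0.9067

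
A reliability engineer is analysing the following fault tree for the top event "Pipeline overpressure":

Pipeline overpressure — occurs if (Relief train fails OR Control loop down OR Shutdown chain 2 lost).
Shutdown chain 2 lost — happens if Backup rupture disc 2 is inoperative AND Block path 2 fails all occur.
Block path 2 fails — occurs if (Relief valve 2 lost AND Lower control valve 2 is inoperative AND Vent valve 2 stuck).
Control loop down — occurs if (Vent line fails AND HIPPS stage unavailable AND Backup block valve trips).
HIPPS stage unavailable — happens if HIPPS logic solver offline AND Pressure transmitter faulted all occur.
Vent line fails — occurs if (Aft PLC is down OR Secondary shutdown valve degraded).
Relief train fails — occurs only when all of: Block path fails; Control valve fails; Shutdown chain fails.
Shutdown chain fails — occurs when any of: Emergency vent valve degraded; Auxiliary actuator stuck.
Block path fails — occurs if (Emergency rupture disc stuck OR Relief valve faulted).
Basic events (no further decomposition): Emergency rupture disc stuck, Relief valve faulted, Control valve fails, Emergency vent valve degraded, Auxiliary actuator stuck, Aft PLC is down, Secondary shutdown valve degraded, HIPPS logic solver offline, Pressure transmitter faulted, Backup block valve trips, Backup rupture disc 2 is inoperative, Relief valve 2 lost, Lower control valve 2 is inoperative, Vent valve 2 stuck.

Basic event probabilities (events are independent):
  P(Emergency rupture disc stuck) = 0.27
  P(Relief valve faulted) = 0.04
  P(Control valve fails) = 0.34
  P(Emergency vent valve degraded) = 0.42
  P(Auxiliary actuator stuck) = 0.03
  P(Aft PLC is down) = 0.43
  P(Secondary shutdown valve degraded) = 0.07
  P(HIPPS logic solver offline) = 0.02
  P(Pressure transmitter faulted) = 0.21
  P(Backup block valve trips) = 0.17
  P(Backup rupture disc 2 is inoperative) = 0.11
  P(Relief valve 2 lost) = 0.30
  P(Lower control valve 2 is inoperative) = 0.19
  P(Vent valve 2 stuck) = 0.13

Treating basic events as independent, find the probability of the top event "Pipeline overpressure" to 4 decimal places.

P(Block path fails) [OR] = 1 − (1−0.27) × (1−0.04) = 0.299200
P(Shutdown chain fails) [OR] = 1 − (1−0.42) × (1−0.03) = 0.437400
P(Relief train fails) [AND] = 0.299200 × 0.34 × 0.437400 = 0.044496
P(Vent line fails) [OR] = 1 − (1−0.43) × (1−0.07) = 0.469900
P(HIPPS stage unavailable) [AND] = 0.02 × 0.21 = 0.004200
P(Control loop down) [AND] = 0.469900 × 0.004200 × 0.17 = 0.000336
P(Block path 2 fails) [AND] = 0.30 × 0.19 × 0.13 = 0.007410
P(Shutdown chain 2 lost) [AND] = 0.11 × 0.007410 = 0.000815
P(Pipeline overpressure) [OR] = 1 − (1−0.044496) × (1−0.000336) × (1−0.000815) = 0.045596
Rounded to 4 decimal places: P(Pipeline overpressure) ≈ 0.0456.

0.0456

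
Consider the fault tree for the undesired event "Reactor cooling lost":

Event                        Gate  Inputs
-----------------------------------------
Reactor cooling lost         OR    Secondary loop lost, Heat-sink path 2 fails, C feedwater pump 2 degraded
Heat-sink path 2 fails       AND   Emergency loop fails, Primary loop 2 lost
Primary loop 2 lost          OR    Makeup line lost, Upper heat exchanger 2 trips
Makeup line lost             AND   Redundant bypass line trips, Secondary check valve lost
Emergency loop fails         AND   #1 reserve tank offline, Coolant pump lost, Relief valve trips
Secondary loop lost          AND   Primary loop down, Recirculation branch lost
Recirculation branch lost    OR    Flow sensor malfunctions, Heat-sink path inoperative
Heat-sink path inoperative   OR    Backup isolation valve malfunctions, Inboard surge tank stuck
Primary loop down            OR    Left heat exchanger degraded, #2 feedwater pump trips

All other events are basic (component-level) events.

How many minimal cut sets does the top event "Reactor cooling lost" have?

9

Primary loop down [OR]: union of children's cut sets → 2 cut set(s).
Heat-sink path inoperative [OR]: union of children's cut sets → 2 cut set(s).
Recirculation branch lost [OR]: union of children's cut sets → 3 cut set(s).
Secondary loop lost [AND]: one cut set from each child combined → 2 × 3 = 6 cut set(s).
Emergency loop fails [AND]: one cut set from each child combined → 1 × 1 × 1 = 1 cut set(s).
Makeup line lost [AND]: one cut set from each child combined → 1 × 1 = 1 cut set(s).
Primary loop 2 lost [OR]: union of children's cut sets → 2 cut set(s).
Heat-sink path 2 fails [AND]: one cut set from each child combined → 1 × 2 = 2 cut set(s).
Reactor cooling lost [OR]: union of children's cut sets → 9 cut set(s).
Minimal cut sets: {Flow sensor malfunctions, Left heat exchanger degraded}; {Backup isolation valve malfunctions, Left heat exchanger degraded}; {Inboard surge tank stuck, Left heat exchanger degraded}; {#2 feedwater pump trips, Flow sensor malfunctions}; {#2 feedwater pump trips, Backup isolation valve malfunctions}; {#2 feedwater pump trips, Inboard surge tank stuck}; {#1 reserve tank offline, Coolant pump lost, Redundant bypass line trips, Relief valve trips, Secondary check valve lost}; {#1 reserve tank offline, Coolant pump lost, Relief valve trips, Upper heat exchanger 2 trips}; {C feedwater pump 2 degraded}.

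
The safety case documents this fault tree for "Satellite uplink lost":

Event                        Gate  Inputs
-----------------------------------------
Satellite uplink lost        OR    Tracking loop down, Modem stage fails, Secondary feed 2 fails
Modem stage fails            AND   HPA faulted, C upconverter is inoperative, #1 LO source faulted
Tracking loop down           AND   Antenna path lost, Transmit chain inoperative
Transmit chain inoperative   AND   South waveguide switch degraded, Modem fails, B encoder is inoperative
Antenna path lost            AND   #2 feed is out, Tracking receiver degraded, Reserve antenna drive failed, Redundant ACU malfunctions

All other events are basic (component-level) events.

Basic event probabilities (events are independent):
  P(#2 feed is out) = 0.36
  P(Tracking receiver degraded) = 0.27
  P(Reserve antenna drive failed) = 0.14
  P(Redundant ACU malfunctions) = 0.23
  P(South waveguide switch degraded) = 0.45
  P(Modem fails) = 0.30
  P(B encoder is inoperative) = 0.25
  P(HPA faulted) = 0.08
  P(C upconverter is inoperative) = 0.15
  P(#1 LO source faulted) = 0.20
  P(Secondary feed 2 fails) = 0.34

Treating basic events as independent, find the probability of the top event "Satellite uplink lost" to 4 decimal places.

P(Antenna path lost) [AND] = 0.36 × 0.27 × 0.14 × 0.23 = 0.003130
P(Transmit chain inoperative) [AND] = 0.45 × 0.30 × 0.25 = 0.033750
P(Tracking loop down) [AND] = 0.003130 × 0.033750 = 0.000106
P(Modem stage fails) [AND] = 0.08 × 0.15 × 0.20 = 0.002400
P(Satellite uplink lost) [OR] = 1 − (1−0.000106) × (1−0.002400) × (1−0.34) = 0.341654
Rounded to 4 decimal places: P(Satellite uplink lost) ≈ 0.3417.

0.3417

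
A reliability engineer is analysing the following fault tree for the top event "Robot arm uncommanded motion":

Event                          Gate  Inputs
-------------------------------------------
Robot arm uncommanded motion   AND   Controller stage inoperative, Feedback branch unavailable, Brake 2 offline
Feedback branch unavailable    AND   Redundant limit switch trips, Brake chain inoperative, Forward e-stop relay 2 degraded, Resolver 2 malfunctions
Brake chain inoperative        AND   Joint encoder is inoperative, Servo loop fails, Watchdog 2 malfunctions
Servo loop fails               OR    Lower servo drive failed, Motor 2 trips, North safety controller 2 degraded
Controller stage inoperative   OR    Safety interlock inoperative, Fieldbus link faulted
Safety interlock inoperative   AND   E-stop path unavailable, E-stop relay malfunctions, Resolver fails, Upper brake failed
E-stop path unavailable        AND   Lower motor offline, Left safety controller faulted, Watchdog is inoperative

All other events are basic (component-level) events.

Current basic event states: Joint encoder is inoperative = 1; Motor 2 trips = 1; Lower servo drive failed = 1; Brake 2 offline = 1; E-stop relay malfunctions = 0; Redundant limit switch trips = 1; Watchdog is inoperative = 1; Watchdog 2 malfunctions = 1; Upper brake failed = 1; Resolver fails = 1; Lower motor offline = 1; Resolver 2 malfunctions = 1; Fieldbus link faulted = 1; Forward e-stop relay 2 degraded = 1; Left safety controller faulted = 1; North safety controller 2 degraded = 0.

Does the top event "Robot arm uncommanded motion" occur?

Yes

E-stop path unavailable [AND]: Lower motor offline=occurs, Left safety controller faulted=occurs, Watchdog is inoperative=occurs → all inputs occur → occurs.
Safety interlock inoperative [AND]: E-stop path unavailable=occurs, E-stop relay malfunctions=not, Resolver fails=occurs, Upper brake failed=occurs → not all inputs occur → does not occur.
Controller stage inoperative [OR]: Safety interlock inoperative=not, Fieldbus link faulted=occurs → at least one input occurs → occurs.
Servo loop fails [OR]: Lower servo drive failed=occurs, Motor 2 trips=occurs, North safety controller 2 degraded=not → at least one input occurs → occurs.
Brake chain inoperative [AND]: Joint encoder is inoperative=occurs, Servo loop fails=occurs, Watchdog 2 malfunctions=occurs → all inputs occur → occurs.
Feedback branch unavailable [AND]: Redundant limit switch trips=occurs, Brake chain inoperative=occurs, Forward e-stop relay 2 degraded=occurs, Resolver 2 malfunctions=occurs → all inputs occur → occurs.
Robot arm uncommanded motion [AND]: Controller stage inoperative=occurs, Feedback branch unavailable=occurs, Brake 2 offline=occurs → all inputs occur → occurs.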